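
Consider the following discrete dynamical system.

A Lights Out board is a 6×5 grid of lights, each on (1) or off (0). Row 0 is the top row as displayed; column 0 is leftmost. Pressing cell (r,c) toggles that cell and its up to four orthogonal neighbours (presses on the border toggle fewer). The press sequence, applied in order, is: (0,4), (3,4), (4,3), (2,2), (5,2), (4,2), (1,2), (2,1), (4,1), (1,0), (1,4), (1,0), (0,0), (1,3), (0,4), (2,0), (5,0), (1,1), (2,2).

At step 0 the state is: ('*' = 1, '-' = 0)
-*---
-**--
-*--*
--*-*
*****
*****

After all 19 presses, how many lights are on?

18

t=0: -*---
-**--
-*--*
--*-*
*****
*****
t=1: -*-**
-**-*
-*--*
--*-*
*****
*****
t=2: -*-**
-**-*
-*---
--**-
****-
*****
t=3: -*-**
-**-*
-*---
--*--
**--*
***-*
t=4: -*-**
-*--*
--**-
-----
**--*
***-*
t=5: -*-**
-*--*
--**-
-----
***-*
*--**
t=6: -*-**
-*--*
--**-
--*--
*--**
*-***
t=7: -****
--***
---*-
--*--
*--**
*-***
t=8: -****
-****
****-
-**--
*--**
*-***
t=9: -****
-****
****-
--*--
-****
*****
t=10: *****
*-***
-***-
--*--
-****
*****
t=11: ****-
*-*--
-****
--*--
-****
*****
t=12: -***-
-**--
*****
--*--
-****
*****
t=13: *-**-
***--
*****
--*--
-****
*****
t=14: *-*--
**-**
***-*
--*--
-****
*****
t=15: *-***
**-*-
***-*
--*--
-****
*****
t=16: *-***
-*-*-
--*-*
*-*--
-****
*****
t=17: *-***
-*-*-
--*-*
*-*--
*****
--***
t=18: *****
*-**-
-**-*
*-*--
*****
--***
t=19: *****
*--*-
---**
*----
*****
--***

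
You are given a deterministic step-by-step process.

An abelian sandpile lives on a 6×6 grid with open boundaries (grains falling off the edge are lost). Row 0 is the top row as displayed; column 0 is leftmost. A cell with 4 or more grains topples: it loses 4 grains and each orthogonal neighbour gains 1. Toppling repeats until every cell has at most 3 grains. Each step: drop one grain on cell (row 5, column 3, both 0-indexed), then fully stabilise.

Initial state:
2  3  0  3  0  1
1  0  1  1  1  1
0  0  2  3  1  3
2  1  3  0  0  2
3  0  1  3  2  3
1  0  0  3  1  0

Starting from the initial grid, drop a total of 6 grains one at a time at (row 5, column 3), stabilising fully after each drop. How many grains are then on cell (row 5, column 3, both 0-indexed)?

2

k=0  2  3  0  3  0  1
1  0  1  1  1  1
0  0  2  3  1  3
2  1  3  0  0  2
3  0  1  3  2  3
1  0  0  3  1  0
k=1  2  3  0  3  0  1
1  0  1  1  1  1
0  0  2  3  1  3
2  1  3  1  0  2
3  0  2  0  3  3
1  0  1  1  2  0
k=2  2  3  0  3  0  1
1  0  1  1  1  1
0  0  2  3  1  3
2  1  3  1  0  2
3  0  2  0  3  3
1  0  1  2  2  0
k=3  2  3  0  3  0  1
1  0  1  1  1  1
0  0  2  3  1  3
2  1  3  1  0  2
3  0  2  0  3  3
1  0  1  3  2  0
k=4  2  3  0  3  0  1
1  0  1  1  1  1
0  0  2  3  1  3
2  1  3  1  0  2
3  0  2  1  3  3
1  0  2  0  3  0
k=5  2  3  0  3  0  1
1  0  1  1  1  1
0  0  2  3  1  3
2  1  3  1  0  2
3  0  2  1  3  3
1  0  2  1  3  0
k=6  2  3  0  3  0  1
1  0  1  1  1  1
0  0  2  3  1  3
2  1  3  1  0  2
3  0  2  1  3  3
1  0  2  2  3  0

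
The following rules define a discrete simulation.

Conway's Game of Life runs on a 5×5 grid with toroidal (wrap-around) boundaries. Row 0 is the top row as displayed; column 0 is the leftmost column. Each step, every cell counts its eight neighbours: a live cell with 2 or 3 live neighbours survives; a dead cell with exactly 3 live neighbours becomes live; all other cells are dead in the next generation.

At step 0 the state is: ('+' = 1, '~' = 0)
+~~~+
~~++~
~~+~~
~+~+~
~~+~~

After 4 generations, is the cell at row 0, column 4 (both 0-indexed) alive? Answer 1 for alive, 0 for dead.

0

step 0: +~~~+
~~++~
~~+~~
~+~+~
~~+~~
step 1: ~++~+
~++++
~+~~~
~+~+~
+++++
step 2: ~~~~~
~~~~+
~+~~+
~~~+~
~~~~~
step 3: ~~~~~
+~~~~
+~~++
~~~~~
~~~~~
step 4: ~~~~~
+~~~~
+~~~+
~~~~+
~~~~~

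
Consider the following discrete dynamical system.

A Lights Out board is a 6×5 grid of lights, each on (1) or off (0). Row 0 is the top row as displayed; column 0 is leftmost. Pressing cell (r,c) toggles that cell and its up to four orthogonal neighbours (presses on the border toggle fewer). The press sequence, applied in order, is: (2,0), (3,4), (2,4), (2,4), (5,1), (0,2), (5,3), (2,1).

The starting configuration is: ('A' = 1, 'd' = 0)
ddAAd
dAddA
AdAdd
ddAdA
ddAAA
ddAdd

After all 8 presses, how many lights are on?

17

k=0  ddAAd
dAddA
AdAdd
ddAdA
ddAAA
ddAdd
k=1  ddAAd
AAddA
dAAdd
AdAdA
ddAAA
ddAdd
k=2  ddAAd
AAddA
dAAdA
AdAAd
ddAAd
ddAdd
k=3  ddAAd
AAddd
dAAAd
AdAAA
ddAAd
ddAdd
k=4  ddAAd
AAddA
dAAdA
AdAAd
ddAAd
ddAdd
k=5  ddAAd
AAddA
dAAdA
AdAAd
dAAAd
AAddd
k=6  dAddd
AAAdA
dAAdA
AdAAd
dAAAd
AAddd
k=7  dAddd
AAAdA
dAAdA
AdAAd
dAAdd
AAAAA
k=8  dAddd
AdAdA
AdddA
AAAAd
dAAdd
AAAAA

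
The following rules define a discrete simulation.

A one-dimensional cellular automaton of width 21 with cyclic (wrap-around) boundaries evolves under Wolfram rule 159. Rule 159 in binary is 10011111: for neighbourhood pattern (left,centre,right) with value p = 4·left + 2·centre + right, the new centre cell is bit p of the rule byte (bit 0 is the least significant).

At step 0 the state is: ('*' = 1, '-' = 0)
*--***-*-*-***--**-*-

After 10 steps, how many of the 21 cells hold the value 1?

16

t=0: *--***-*-*-***--**-*-
t=1: *****--*-*-**-***--*-
t=2: ****-***-*-*--**-***-
t=3: ***--**--*-****--**--
t=4: **-***-***-***-***-**
t=5: *--**--**--**--**--**
t=6: -***-***-***-***-****
t=7: -**--**--**--**--***-
t=8: **-***-***-***-****-*
t=9: *--**--**--**--***--*
t=10: -***-***-***-****-***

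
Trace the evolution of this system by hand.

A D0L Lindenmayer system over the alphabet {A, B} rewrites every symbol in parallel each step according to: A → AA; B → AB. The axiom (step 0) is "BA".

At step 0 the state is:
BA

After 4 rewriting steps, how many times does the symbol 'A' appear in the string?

[0] BA
[1] ABAA
[2] AAABAAAA
[3] AAAAAAABAAAAAAAA
[4] AAAAAAAAAAAAAAABAAAAAAAAAAAAAAAA

31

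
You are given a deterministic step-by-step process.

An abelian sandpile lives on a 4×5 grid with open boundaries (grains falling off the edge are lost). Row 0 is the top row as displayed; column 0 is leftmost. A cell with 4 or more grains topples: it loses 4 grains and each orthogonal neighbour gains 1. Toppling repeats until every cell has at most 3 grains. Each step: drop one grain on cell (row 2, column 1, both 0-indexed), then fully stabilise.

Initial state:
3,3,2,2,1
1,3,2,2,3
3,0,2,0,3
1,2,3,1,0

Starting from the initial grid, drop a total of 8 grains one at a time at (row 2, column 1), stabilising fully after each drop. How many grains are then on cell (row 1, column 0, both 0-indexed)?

1

step 0: 3,3,2,2,1
1,3,2,2,3
3,0,2,0,3
1,2,3,1,0
step 1: 3,3,2,2,1
1,3,2,2,3
3,1,2,0,3
1,2,3,1,0
step 2: 3,3,2,2,1
1,3,2,2,3
3,2,2,0,3
1,2,3,1,0
step 3: 3,3,2,2,1
1,3,2,2,3
3,3,2,0,3
1,2,3,1,0
step 4: 1,1,3,2,1
0,2,3,2,3
1,2,3,0,3
2,3,3,1,0
step 5: 1,1,3,2,1
0,2,3,2,3
1,3,3,0,3
2,3,3,1,0
step 6: 1,3,0,3,1
1,0,2,3,3
2,3,2,1,3
3,1,1,2,0
step 7: 1,3,0,3,1
1,1,2,3,3
3,0,3,1,3
3,2,1,2,0
step 8: 1,3,0,3,1
1,1,2,3,3
3,1,3,1,3
3,2,1,2,0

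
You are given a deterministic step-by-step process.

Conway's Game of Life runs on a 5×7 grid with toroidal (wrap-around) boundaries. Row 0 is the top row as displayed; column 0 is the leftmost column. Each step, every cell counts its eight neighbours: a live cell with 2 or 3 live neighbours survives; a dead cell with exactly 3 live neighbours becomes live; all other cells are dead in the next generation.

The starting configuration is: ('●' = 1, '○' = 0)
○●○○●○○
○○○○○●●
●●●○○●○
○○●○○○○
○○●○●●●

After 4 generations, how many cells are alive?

5

0) ○●○○●○○
○○○○○●●
●●●○○●○
○○●○○○○
○○●○●●●
1) ●○○●●○○
○○●○●●●
●●●○○●○
●○●○●○○
○●●○●●○
2) ●○○○○○○
○○●○○○○
●○●○○○○
●○○○●○○
●○●○○●●
3) ●○○○○○○
○○○○○○○
○○○●○○○
●○○●○●○
●○○○○●○
4) ○○○○○○●
○○○○○○○
○○○○●○○
○○○○○○○
●●○○●○○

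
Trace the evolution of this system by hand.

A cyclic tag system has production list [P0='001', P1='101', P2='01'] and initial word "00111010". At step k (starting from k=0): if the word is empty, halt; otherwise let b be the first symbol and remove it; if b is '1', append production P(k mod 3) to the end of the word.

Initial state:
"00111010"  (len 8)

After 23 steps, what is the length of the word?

14

t=0: "00111010"  (len 8)
t=1: "0111010"  (len 7)
t=2: "111010"  (len 6)
t=3: "1101001"  (len 7)
t=4: "101001001"  (len 9)
t=5: "01001001101"  (len 11)
t=6: "1001001101"  (len 10)
t=7: "001001101001"  (len 12)
t=8: "01001101001"  (len 11)
t=9: "1001101001"  (len 10)
t=10: "001101001001"  (len 12)
t=11: "01101001001"  (len 11)
t=12: "1101001001"  (len 10)
t=13: "101001001001"  (len 12)
t=14: "01001001001101"  (len 14)
t=15: "1001001001101"  (len 13)
t=16: "001001001101001"  (len 15)
t=17: "01001001101001"  (len 14)
t=18: "1001001101001"  (len 13)
t=19: "001001101001001"  (len 15)
t=20: "01001101001001"  (len 14)
t=21: "1001101001001"  (len 13)
t=22: "001101001001001"  (len 15)
t=23: "01101001001001"  (len 14)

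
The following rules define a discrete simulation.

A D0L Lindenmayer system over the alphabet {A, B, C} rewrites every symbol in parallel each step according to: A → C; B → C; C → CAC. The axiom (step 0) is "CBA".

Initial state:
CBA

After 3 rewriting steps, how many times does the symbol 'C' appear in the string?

22

gen 0: CBA
gen 1: CACCC
gen 2: CACCCACCACCAC
gen 3: CACCCACCACCACCCACCACCCACCACCCAC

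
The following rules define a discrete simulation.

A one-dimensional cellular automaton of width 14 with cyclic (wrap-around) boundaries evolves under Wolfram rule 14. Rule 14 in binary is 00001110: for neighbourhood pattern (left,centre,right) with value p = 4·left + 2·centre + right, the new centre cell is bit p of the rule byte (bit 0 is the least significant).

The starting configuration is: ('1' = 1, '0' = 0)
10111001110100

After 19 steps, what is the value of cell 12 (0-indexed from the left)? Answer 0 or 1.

1

0) 10111001110100
1) 10100011000101
2) 00100110001101
3) 01101100011001
4) 01001000110011
5) 01011001100110
6) 11010011001100
7) 10010110011001
8) 00110100110011
9) 01100101100110
10) 11001101001100
11) 10011001011001
12) 00110011010011
13) 01100110010110
14) 11001100110100
15) 10011001100101
16) 00110011001101
17) 01100110011001
18) 01001100110011
19) 01011001100110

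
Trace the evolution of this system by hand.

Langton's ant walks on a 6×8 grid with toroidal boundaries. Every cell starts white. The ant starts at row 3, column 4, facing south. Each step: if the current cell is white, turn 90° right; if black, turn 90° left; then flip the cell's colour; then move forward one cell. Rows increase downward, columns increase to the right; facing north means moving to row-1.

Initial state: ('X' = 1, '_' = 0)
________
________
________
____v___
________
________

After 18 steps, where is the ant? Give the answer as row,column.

k=0  ________
________
________
____v___
________
________
k=1  ________
________
________
___<X___
________
________
k=2  ________
________
___^____
___XX___
________
________
k=3  ________
________
___X>___
___XX___
________
________
k=4  ________
________
___XX___
___Xv___
________
________
k=5  ________
________
___XX___
___X_>__
________
________
k=6  ________
________
___XX___
___X_X__
_____v__
________
k=7  ________
________
___XX___
___X_X__
____<X__
________
k=8  ________
________
___XX___
___X^X__
____XX__
________
k=9  ________
________
___XX___
___XX>__
____XX__
________
k=10  ________
________
___XX^__
___XX___
____XX__
________
k=11  ________
________
___XXX>_
___XX___
____XX__
________
k=12  ________
________
___XXXX_
___XX_v_
____XX__
________
k=13  ________
________
___XXXX_
___XX<X_
____XX__
________
k=14  ________
________
___XX^X_
___XXXX_
____XX__
________
k=15  ________
________
___X<_X_
___XXXX_
____XX__
________
k=16  ________
________
___X__X_
___XvXX_
____XX__
________
k=17  ________
________
___X__X_
___X_>X_
____XX__
________
k=18  ________
________
___X_^X_
___X__X_
____XX__
________

2,5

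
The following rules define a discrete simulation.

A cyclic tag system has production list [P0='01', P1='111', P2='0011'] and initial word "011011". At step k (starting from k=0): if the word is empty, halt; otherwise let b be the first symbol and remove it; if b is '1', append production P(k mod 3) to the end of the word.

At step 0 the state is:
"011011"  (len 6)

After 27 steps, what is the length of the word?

33

[0] "011011"  (len 6)
[1] "11011"  (len 5)
[2] "1011111"  (len 7)
[3] "0111110011"  (len 10)
[4] "111110011"  (len 9)
[5] "11110011111"  (len 11)
[6] "11100111110011"  (len 14)
[7] "110011111001101"  (len 15)
[8] "10011111001101111"  (len 17)
[9] "00111110011011110011"  (len 20)
[10] "0111110011011110011"  (len 19)
[11] "111110011011110011"  (len 18)
[12] "111100110111100110011"  (len 21)
[13] "1110011011110011001101"  (len 22)
[14] "110011011110011001101111"  (len 24)
[15] "100110111100110011011110011"  (len 27)
[16] "0011011110011001101111001101"  (len 28)
[17] "011011110011001101111001101"  (len 27)
[18] "11011110011001101111001101"  (len 26)
[19] "101111001100110111100110101"  (len 27)
[20] "01111001100110111100110101111"  (len 29)
[21] "1111001100110111100110101111"  (len 28)
[22] "11100110011011110011010111101"  (len 29)
[23] "1100110011011110011010111101111"  (len 31)
[24] "1001100110111100110101111011110011"  (len 34)
[25] "00110011011110011010111101111001101"  (len 35)
[26] "0110011011110011010111101111001101"  (len 34)
[27] "110011011110011010111101111001101"  (len 33)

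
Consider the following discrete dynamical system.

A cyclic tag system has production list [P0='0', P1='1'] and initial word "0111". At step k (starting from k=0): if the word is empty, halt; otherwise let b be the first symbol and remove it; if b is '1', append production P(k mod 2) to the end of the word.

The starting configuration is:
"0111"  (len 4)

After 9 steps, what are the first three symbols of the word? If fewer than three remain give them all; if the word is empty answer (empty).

[0] "0111"  (len 4)
[1] "111"  (len 3)
[2] "111"  (len 3)
[3] "110"  (len 3)
[4] "101"  (len 3)
[5] "010"  (len 3)
[6] "10"  (len 2)
[7] "00"  (len 2)
[8] "0"  (len 1)
[9] (halted — word empty)

(empty)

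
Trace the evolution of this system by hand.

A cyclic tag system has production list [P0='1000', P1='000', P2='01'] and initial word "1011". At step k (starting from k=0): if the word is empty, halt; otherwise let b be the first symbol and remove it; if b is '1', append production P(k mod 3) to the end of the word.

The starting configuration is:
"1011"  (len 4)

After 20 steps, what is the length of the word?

6

[0] "1011"  (len 4)
[1] "0111000"  (len 7)
[2] "111000"  (len 6)
[3] "1100001"  (len 7)
[4] "1000011000"  (len 10)
[5] "000011000000"  (len 12)
[6] "00011000000"  (len 11)
[7] "0011000000"  (len 10)
[8] "011000000"  (len 9)
[9] "11000000"  (len 8)
[10] "10000001000"  (len 11)
[11] "0000001000000"  (len 13)
[12] "000001000000"  (len 12)
[13] "00001000000"  (len 11)
[14] "0001000000"  (len 10)
[15] "001000000"  (len 9)
[16] "01000000"  (len 8)
[17] "1000000"  (len 7)
[18] "00000001"  (len 8)
[19] "0000001"  (len 7)
[20] "000001"  (len 6)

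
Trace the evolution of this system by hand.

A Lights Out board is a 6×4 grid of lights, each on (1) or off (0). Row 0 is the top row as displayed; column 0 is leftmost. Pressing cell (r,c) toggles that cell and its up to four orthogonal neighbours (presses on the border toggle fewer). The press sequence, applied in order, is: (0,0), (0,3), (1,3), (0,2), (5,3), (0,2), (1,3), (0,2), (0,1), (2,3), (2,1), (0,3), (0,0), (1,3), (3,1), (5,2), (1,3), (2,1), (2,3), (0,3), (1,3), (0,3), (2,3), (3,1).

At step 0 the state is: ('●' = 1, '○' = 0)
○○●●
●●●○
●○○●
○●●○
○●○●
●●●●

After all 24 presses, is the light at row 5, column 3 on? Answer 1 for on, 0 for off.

gen 0: ○○●●
●●●○
●○○●
○●●○
○●○●
●●●●
gen 1: ●●●●
○●●○
●○○●
○●●○
○●○●
●●●●
gen 2: ●●○○
○●●●
●○○●
○●●○
○●○●
●●●●
gen 3: ●●○●
○●○○
●○○○
○●●○
○●○●
●●●●
gen 4: ●○●○
○●●○
●○○○
○●●○
○●○●
●●●●
gen 5: ●○●○
○●●○
●○○○
○●●○
○●○○
●●○○
gen 6: ●●○●
○●○○
●○○○
○●●○
○●○○
●●○○
gen 7: ●●○○
○●●●
●○○●
○●●○
○●○○
●●○○
gen 8: ●○●●
○●○●
●○○●
○●●○
○●○○
●●○○
gen 9: ○●○●
○○○●
●○○●
○●●○
○●○○
●●○○
gen 10: ○●○●
○○○○
●○●○
○●●●
○●○○
●●○○
gen 11: ○●○●
○●○○
○●○○
○○●●
○●○○
●●○○
gen 12: ○●●○
○●○●
○●○○
○○●●
○●○○
●●○○
gen 13: ●○●○
●●○●
○●○○
○○●●
○●○○
●●○○
gen 14: ●○●●
●●●○
○●○●
○○●●
○●○○
●●○○
gen 15: ●○●●
●●●○
○○○●
●●○●
○○○○
●●○○
gen 16: ●○●●
●●●○
○○○●
●●○●
○○●○
●○●●
gen 17: ●○●○
●●○●
○○○○
●●○●
○○●○
●○●●
gen 18: ●○●○
●○○●
●●●○
●○○●
○○●○
●○●●
gen 19: ●○●○
●○○○
●●○●
●○○○
○○●○
●○●●
gen 20: ●○○●
●○○●
●●○●
●○○○
○○●○
●○●●
gen 21: ●○○○
●○●○
●●○○
●○○○
○○●○
●○●●
gen 22: ●○●●
●○●●
●●○○
●○○○
○○●○
●○●●
gen 23: ●○●●
●○●○
●●●●
●○○●
○○●○
●○●●
gen 24: ●○●●
●○●○
●○●●
○●●●
○●●○
●○●●

1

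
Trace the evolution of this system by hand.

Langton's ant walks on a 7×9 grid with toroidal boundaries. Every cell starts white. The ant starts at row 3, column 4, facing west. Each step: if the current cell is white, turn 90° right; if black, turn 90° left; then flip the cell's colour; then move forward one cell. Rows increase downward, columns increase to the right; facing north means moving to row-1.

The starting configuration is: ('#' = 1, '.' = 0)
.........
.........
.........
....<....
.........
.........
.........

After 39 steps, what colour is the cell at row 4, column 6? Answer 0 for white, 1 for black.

k=0  .........
.........
.........
....<....
.........
.........
.........
k=1  .........
.........
....^....
....#....
.........
.........
.........
k=2  .........
.........
....#>...
....#....
.........
.........
.........
k=3  .........
.........
....##...
....#v...
.........
.........
.........
k=4  .........
.........
....##...
....<#...
.........
.........
.........
k=5  .........
.........
....##...
.....#...
....v....
.........
.........
k=6  .........
.........
....##...
.....#...
...<#....
.........
.........
k=7  .........
.........
....##...
...^.#...
...##....
.........
.........
k=8  .........
.........
....##...
...#>#...
...##....
.........
.........
k=9  .........
.........
....##...
...###...
...#v....
.........
.........
k=10  .........
.........
....##...
...###...
...#.>...
.........
.........
k=11  .........
.........
....##...
...###...
...#.#...
.....v...
.........
k=12  .........
.........
....##...
...###...
...#.#...
....<#...
.........
k=13  .........
.........
....##...
...###...
...#^#...
....##...
.........
k=14  .........
.........
....##...
...###...
...##>...
....##...
.........
k=15  .........
.........
....##...
...##^...
...##....
....##...
.........
k=16  .........
.........
....##...
...#<....
...##....
....##...
.........
k=17  .........
.........
....##...
...#.....
...#v....
....##...
.........
k=18  .........
.........
....##...
...#.....
...#.>...
....##...
.........
k=19  .........
.........
....##...
...#.....
...#.#...
....#v...
.........
k=20  .........
.........
....##...
...#.....
...#.#...
....#.>..
.........
k=21  .........
.........
....##...
...#.....
...#.#...
....#.#..
......v..
k=22  .........
.........
....##...
...#.....
...#.#...
....#.#..
.....<#..
k=23  .........
.........
....##...
...#.....
...#.#...
....#^#..
.....##..
k=24  .........
.........
....##...
...#.....
...#.#...
....##>..
.....##..
k=25  .........
.........
....##...
...#.....
...#.#^..
....##...
.....##..
k=26  .........
.........
....##...
...#.....
...#.##>.
....##...
.....##..
k=27  .........
.........
....##...
...#.....
...#.###.
....##.v.
.....##..
k=28  .........
.........
....##...
...#.....
...#.###.
....##<#.
.....##..
k=29  .........
.........
....##...
...#.....
...#.#^#.
....####.
.....##..
k=30  .........
.........
....##...
...#.....
...#.<.#.
....####.
.....##..
k=31  .........
.........
....##...
...#.....
...#...#.
....#v##.
.....##..
k=32  .........
.........
....##...
...#.....
...#...#.
....#.>#.
.....##..
k=33  .........
.........
....##...
...#.....
...#..^#.
....#..#.
.....##..
k=34  .........
.........
....##...
...#.....
...#..#>.
....#..#.
.....##..
k=35  .........
.........
....##...
...#...^.
...#..#..
....#..#.
.....##..
k=36  .........
.........
....##...
...#...#>
...#..#..
....#..#.
.....##..
k=37  .........
.........
....##...
...#...##
...#..#.v
....#..#.
.....##..
k=38  .........
.........
....##...
...#...##
...#..#<#
....#..#.
.....##..
k=39  .........
.........
....##...
...#...^#
...#..###
....#..#.
.....##..

1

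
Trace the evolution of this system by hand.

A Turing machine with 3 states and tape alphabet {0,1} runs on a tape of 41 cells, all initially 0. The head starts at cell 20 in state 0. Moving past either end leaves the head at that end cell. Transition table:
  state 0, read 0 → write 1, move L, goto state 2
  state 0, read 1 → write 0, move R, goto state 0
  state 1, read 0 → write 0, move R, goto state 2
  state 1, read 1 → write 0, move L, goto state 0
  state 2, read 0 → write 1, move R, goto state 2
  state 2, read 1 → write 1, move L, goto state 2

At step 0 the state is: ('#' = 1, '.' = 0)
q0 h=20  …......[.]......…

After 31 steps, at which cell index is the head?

0) q0 h=20  …......[.]......…
1) q2 h=19  …......[.]#.....…
2) q2 h=20  ….....#[#]......…
3) q2 h=19  …......[#]#.....…
4) q2 h=18  …......[.]##....…
5) q2 h=19  ….....#[#]#.....…
6) q2 h=18  …......[#]##....…
7) q2 h=17  …......[.]###...…
8) q2 h=18  ….....#[#]##....…
9) q2 h=17  …......[#]###...…
10) q2 h=16  …......[.]####..…
11) q2 h=17  ….....#[#]###...…
12) q2 h=16  …......[#]####..…
13) q2 h=15  …......[.]#####.…
14) q2 h=16  ….....#[#]####..…
15) q2 h=15  …......[#]#####.…
16) q2 h=14  …......[.]######…
17) q2 h=15  ….....#[#]#####.…
18) q2 h=14  …......[#]######…
19) q2 h=13  …......[.]######…
20) q2 h=14  ….....#[#]######…
21) q2 h=13  …......[#]######…
22) q2 h=12  …......[.]######…
23) q2 h=13  ….....#[#]######…
24) q2 h=12  …......[#]######…
25) q2 h=11  …......[.]######…
26) q2 h=12  ….....#[#]######…
27) q2 h=11  …......[#]######…
28) q2 h=10  …......[.]######…
29) q2 h=11  ….....#[#]######…
30) q2 h=10  …......[#]######…
31) q2 h= 9  …......[.]######…

9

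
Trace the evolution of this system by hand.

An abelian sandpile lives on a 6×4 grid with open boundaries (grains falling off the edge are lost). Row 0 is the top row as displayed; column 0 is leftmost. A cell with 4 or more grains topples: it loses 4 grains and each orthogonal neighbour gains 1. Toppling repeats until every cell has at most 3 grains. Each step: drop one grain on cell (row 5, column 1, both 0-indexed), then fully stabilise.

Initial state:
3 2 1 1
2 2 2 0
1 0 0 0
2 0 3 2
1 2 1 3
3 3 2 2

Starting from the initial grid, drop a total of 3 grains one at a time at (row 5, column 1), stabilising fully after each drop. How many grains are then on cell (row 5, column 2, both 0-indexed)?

3

k=0  3 2 1 1
2 2 2 0
1 0 0 0
2 0 3 2
1 2 1 3
3 3 2 2
k=1  3 2 1 1
2 2 2 0
1 0 0 0
2 0 3 2
2 3 1 3
0 1 3 2
k=2  3 2 1 1
2 2 2 0
1 0 0 0
2 0 3 2
2 3 1 3
0 2 3 2
k=3  3 2 1 1
2 2 2 0
1 0 0 0
2 0 3 2
2 3 1 3
0 3 3 2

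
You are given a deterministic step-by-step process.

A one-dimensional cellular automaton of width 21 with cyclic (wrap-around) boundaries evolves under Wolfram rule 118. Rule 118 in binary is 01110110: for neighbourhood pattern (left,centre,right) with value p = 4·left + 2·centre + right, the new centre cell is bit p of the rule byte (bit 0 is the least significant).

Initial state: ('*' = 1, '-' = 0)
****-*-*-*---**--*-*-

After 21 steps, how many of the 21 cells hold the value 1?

16

t=0: ****-*-*-*---**--*-*-
t=1: ---********-*-*******
t=2: *-*-------****------*
t=3: ****-----*---**----*-
t=4: ---**---***-*-**--***
t=5: *-*-**-*--****-***--*
t=6: ****-*****---**--***-
t=7: ---**----**-*-***--**
t=8: *-*-**--*-****--***-*
t=9: ****-*****---***--**-
t=10: ---**----**-*--***-**
t=11: *-*-**--*-*****--**-*
t=12: ****-*****----***-**-
t=13: ---**----**--*--**-**
t=14: *-*-**--*-******-**-*
t=15: ****-*****-----**-**-
t=16: ---**----**---*-**-**
t=17: *-*-**--*-**-***-**-*
t=18: ****-*****-**--**-**-
t=19: ---**----**-***-**-**
t=20: *-*-**--*-**--**-**-*
t=21: ****-*****-***-**-**-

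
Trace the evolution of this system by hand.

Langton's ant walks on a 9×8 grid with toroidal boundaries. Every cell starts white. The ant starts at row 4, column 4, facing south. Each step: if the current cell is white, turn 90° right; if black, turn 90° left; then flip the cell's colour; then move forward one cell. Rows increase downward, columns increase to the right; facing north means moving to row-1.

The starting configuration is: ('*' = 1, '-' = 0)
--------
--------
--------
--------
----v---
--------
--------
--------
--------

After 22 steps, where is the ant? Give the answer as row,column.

3,7

0) --------
--------
--------
--------
----v---
--------
--------
--------
--------
1) --------
--------
--------
--------
---<*---
--------
--------
--------
--------
2) --------
--------
--------
---^----
---**---
--------
--------
--------
--------
3) --------
--------
--------
---*>---
---**---
--------
--------
--------
--------
4) --------
--------
--------
---**---
---*v---
--------
--------
--------
--------
5) --------
--------
--------
---**---
---*->--
--------
--------
--------
--------
6) --------
--------
--------
---**---
---*-*--
-----v--
--------
--------
--------
7) --------
--------
--------
---**---
---*-*--
----<*--
--------
--------
--------
8) --------
--------
--------
---**---
---*^*--
----**--
--------
--------
--------
9) --------
--------
--------
---**---
---**>--
----**--
--------
--------
--------
10) --------
--------
--------
---**^--
---**---
----**--
--------
--------
--------
11) --------
--------
--------
---***>-
---**---
----**--
--------
--------
--------
12) --------
--------
--------
---****-
---**-v-
----**--
--------
--------
--------
13) --------
--------
--------
---****-
---**<*-
----**--
--------
--------
--------
14) --------
--------
--------
---**^*-
---****-
----**--
--------
--------
--------
15) --------
--------
--------
---*<-*-
---****-
----**--
--------
--------
--------
16) --------
--------
--------
---*--*-
---*v**-
----**--
--------
--------
--------
17) --------
--------
--------
---*--*-
---*->*-
----**--
--------
--------
--------
18) --------
--------
--------
---*-^*-
---*--*-
----**--
--------
--------
--------
19) --------
--------
--------
---*-*>-
---*--*-
----**--
--------
--------
--------
20) --------
--------
------^-
---*-*--
---*--*-
----**--
--------
--------
--------
21) --------
--------
------*>
---*-*--
---*--*-
----**--
--------
--------
--------
22) --------
--------
------**
---*-*-v
---*--*-
----**--
--------
--------
--------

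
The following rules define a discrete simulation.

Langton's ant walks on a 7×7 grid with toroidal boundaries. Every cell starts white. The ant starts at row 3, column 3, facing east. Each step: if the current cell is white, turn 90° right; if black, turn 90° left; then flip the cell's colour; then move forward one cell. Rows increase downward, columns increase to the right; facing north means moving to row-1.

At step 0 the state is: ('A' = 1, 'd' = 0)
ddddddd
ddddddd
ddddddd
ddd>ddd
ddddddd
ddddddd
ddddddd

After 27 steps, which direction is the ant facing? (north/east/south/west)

gen 0: ddddddd
ddddddd
ddddddd
ddd>ddd
ddddddd
ddddddd
ddddddd
gen 1: ddddddd
ddddddd
ddddddd
dddAddd
dddvddd
ddddddd
ddddddd
gen 2: ddddddd
ddddddd
ddddddd
dddAddd
dd<Addd
ddddddd
ddddddd
gen 3: ddddddd
ddddddd
ddddddd
dd^Addd
ddAAddd
ddddddd
ddddddd
gen 4: ddddddd
ddddddd
ddddddd
ddA>ddd
ddAAddd
ddddddd
ddddddd
gen 5: ddddddd
ddddddd
ddd^ddd
ddAdddd
ddAAddd
ddddddd
ddddddd
gen 6: ddddddd
ddddddd
dddA>dd
ddAdddd
ddAAddd
ddddddd
ddddddd
gen 7: ddddddd
ddddddd
dddAAdd
ddAdvdd
ddAAddd
ddddddd
ddddddd
gen 8: ddddddd
ddddddd
dddAAdd
ddA<Add
ddAAddd
ddddddd
ddddddd
gen 9: ddddddd
ddddddd
ddd^Add
ddAAAdd
ddAAddd
ddddddd
ddddddd
gen 10: ddddddd
ddddddd
dd<dAdd
ddAAAdd
ddAAddd
ddddddd
ddddddd
gen 11: ddddddd
dd^dddd
ddAdAdd
ddAAAdd
ddAAddd
ddddddd
ddddddd
gen 12: ddddddd
ddA>ddd
ddAdAdd
ddAAAdd
ddAAddd
ddddddd
ddddddd
gen 13: ddddddd
ddAAddd
ddAvAdd
ddAAAdd
ddAAddd
ddddddd
ddddddd
gen 14: ddddddd
ddAAddd
dd<AAdd
ddAAAdd
ddAAddd
ddddddd
ddddddd
gen 15: ddddddd
ddAAddd
dddAAdd
ddvAAdd
ddAAddd
ddddddd
ddddddd
gen 16: ddddddd
ddAAddd
dddAAdd
ddd>Add
ddAAddd
ddddddd
ddddddd
gen 17: ddddddd
ddAAddd
ddd^Add
ddddAdd
ddAAddd
ddddddd
ddddddd
gen 18: ddddddd
ddAAddd
dd<dAdd
ddddAdd
ddAAddd
ddddddd
ddddddd
gen 19: ddddddd
dd^Addd
ddAdAdd
ddddAdd
ddAAddd
ddddddd
ddddddd
gen 20: ddddddd
d<dAddd
ddAdAdd
ddddAdd
ddAAddd
ddddddd
ddddddd
gen 21: d^ddddd
dAdAddd
ddAdAdd
ddddAdd
ddAAddd
ddddddd
ddddddd
gen 22: dA>dddd
dAdAddd
ddAdAdd
ddddAdd
ddAAddd
ddddddd
ddddddd
gen 23: dAAdddd
dAvAddd
ddAdAdd
ddddAdd
ddAAddd
ddddddd
ddddddd
gen 24: dAAdddd
d<AAddd
ddAdAdd
ddddAdd
ddAAddd
ddddddd
ddddddd
gen 25: dAAdddd
ddAAddd
dvAdAdd
ddddAdd
ddAAddd
ddddddd
ddddddd
gen 26: dAAdddd
ddAAddd
<AAdAdd
ddddAdd
ddAAddd
ddddddd
ddddddd
gen 27: dAAdddd
^dAAddd
AAAdAdd
ddddAdd
ddAAddd
ddddddd
ddddddd

north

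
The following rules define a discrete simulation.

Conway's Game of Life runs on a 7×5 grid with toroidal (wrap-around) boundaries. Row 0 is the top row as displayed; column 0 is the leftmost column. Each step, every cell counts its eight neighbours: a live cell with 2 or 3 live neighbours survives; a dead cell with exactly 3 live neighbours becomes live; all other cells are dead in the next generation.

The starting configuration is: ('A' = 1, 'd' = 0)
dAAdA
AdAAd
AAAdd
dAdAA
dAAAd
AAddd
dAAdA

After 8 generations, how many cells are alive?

2

step 0: dAAdA
AdAAd
AAAdd
dAdAA
dAAAd
AAddd
dAAdA
step 1: ddddA
ddddd
ddddd
ddddA
dddAd
ddddA
ddddA
step 2: ddddd
ddddd
ddddd
ddddd
dddAA
dddAA
AddAA
step 3: ddddA
ddddd
ddddd
ddddd
dddAA
ddAdd
AddAd
step 4: ddddA
ddddd
ddddd
ddddd
dddAd
ddAdd
dddAA
step 5: dddAA
ddddd
ddddd
ddddd
ddddd
ddAdA
dddAA
step 6: dddAA
ddddd
ddddd
ddddd
ddddd
ddddA
AdAdd
step 7: dddAA
ddddd
ddddd
ddddd
ddddd
ddddd
Adddd
step 8: ddddA
ddddd
ddddd
ddddd
ddddd
ddddd
ddddA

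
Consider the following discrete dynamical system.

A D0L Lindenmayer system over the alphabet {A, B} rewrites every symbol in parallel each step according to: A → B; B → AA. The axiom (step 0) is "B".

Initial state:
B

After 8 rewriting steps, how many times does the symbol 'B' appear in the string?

16

[0] B
[1] AA
[2] BB
[3] AAAA
[4] BBBB
[5] AAAAAAAA
[6] BBBBBBBB
[7] AAAAAAAAAAAAAAAA
[8] BBBBBBBBBBBBBBBB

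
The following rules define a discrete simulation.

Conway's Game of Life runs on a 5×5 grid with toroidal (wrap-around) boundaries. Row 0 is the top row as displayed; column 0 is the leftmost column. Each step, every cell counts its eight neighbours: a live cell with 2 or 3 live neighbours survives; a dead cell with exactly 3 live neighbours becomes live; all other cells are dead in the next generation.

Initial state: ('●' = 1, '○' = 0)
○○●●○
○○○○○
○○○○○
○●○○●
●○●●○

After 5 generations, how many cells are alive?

3

t=0: ○○●●○
○○○○○
○○○○○
○●○○●
●○●●○
t=1: ○●●●●
○○○○○
○○○○○
●●●●●
●○○○○
t=2: ●●●●●
○○●●○
●●●●●
●●●●●
○○○○○
t=3: ●●○○●
○○○○○
○○○○○
○○○○○
○○○○○
t=4: ●○○○○
●○○○○
○○○○○
○○○○○
●○○○○
t=5: ●●○○●
○○○○○
○○○○○
○○○○○
○○○○○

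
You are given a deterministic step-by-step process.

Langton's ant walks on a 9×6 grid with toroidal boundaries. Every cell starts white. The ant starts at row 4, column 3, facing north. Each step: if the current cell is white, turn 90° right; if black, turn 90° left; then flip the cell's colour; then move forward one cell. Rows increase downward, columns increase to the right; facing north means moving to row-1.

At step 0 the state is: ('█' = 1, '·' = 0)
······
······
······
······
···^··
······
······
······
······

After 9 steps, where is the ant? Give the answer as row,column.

4,2

[0] ······
······
······
······
···^··
······
······
······
······
[1] ······
······
······
······
···█>·
······
······
······
······
[2] ······
······
······
······
···██·
····v·
······
······
······
[3] ······
······
······
······
···██·
···<█·
······
······
······
[4] ······
······
······
······
···^█·
···██·
······
······
······
[5] ······
······
······
······
··<·█·
···██·
······
······
······
[6] ······
······
······
··^···
··█·█·
···██·
······
······
······
[7] ······
······
······
··█>··
··█·█·
···██·
······
······
······
[8] ······
······
······
··██··
··█v█·
···██·
······
······
······
[9] ······
······
······
··██··
··<██·
···██·
······
······
······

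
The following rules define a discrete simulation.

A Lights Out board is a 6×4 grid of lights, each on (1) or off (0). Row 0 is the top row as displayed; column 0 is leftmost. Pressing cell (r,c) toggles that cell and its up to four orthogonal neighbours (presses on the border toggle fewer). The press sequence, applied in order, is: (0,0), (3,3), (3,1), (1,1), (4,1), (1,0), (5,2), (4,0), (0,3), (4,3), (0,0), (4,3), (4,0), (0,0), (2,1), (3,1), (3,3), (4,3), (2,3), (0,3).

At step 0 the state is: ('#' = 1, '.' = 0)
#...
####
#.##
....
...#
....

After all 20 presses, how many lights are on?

7

gen 0: #...
####
#.##
....
...#
....
gen 1: .#..
.###
#.##
....
...#
....
gen 2: .#..
.###
#.#.
..##
....
....
gen 3: .#..
.###
###.
##.#
.#..
....
gen 4: ....
#..#
#.#.
##.#
.#..
....
gen 5: ....
#..#
#.#.
#..#
#.#.
.#..
gen 6: #...
.#.#
..#.
#..#
#.#.
.#..
gen 7: #...
.#.#
..#.
#..#
#...
..##
gen 8: #...
.#.#
..#.
...#
.#..
#.##
gen 9: #.##
.#..
..#.
...#
.#..
#.##
gen 10: #.##
.#..
..#.
....
.###
#.#.
gen 11: .###
##..
..#.
....
.###
#.#.
gen 12: .###
##..
..#.
...#
.#..
#.##
gen 13: .###
##..
..#.
#..#
#...
..##
gen 14: #.##
.#..
..#.
#..#
#...
..##
gen 15: #.##
....
##..
##.#
#...
..##
gen 16: #.##
....
#...
..##
##..
..##
gen 17: #.##
....
#..#
....
##.#
..##
gen 18: #.##
....
#..#
...#
###.
..#.
gen 19: #.##
...#
#.#.
....
###.
..#.
gen 20: #...
....
#.#.
....
###.
..#.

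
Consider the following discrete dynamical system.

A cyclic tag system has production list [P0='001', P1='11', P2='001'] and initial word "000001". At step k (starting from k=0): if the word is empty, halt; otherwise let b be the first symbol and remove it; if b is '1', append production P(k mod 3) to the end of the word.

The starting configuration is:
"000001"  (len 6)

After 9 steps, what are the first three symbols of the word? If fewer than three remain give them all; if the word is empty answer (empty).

001

k=0  "000001"  (len 6)
k=1  "00001"  (len 5)
k=2  "0001"  (len 4)
k=3  "001"  (len 3)
k=4  "01"  (len 2)
k=5  "1"  (len 1)
k=6  "001"  (len 3)
k=7  "01"  (len 2)
k=8  "1"  (len 1)
k=9  "001"  (len 3)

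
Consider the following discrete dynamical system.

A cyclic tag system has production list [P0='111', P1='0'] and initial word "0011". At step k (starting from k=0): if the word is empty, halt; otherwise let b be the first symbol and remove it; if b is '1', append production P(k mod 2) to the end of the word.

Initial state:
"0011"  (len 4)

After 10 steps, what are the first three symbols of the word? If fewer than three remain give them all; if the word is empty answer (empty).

101

0) "0011"  (len 4)
1) "011"  (len 3)
2) "11"  (len 2)
3) "1111"  (len 4)
4) "1110"  (len 4)
5) "110111"  (len 6)
6) "101110"  (len 6)
7) "01110111"  (len 8)
8) "1110111"  (len 7)
9) "110111111"  (len 9)
10) "101111110"  (len 9)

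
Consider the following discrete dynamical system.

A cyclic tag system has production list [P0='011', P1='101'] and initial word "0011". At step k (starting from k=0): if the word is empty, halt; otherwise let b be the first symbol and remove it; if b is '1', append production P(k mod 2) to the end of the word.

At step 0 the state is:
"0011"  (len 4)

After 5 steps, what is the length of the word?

5

[0] "0011"  (len 4)
[1] "011"  (len 3)
[2] "11"  (len 2)
[3] "1011"  (len 4)
[4] "011101"  (len 6)
[5] "11101"  (len 5)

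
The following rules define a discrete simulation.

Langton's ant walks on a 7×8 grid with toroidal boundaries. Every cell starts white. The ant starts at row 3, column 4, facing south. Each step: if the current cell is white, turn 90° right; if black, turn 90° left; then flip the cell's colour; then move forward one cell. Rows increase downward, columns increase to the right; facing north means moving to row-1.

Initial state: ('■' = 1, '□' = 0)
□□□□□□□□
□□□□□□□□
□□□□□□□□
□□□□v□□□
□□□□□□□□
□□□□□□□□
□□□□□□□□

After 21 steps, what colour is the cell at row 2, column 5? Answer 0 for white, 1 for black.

0) □□□□□□□□
□□□□□□□□
□□□□□□□□
□□□□v□□□
□□□□□□□□
□□□□□□□□
□□□□□□□□
1) □□□□□□□□
□□□□□□□□
□□□□□□□□
□□□<■□□□
□□□□□□□□
□□□□□□□□
□□□□□□□□
2) □□□□□□□□
□□□□□□□□
□□□^□□□□
□□□■■□□□
□□□□□□□□
□□□□□□□□
□□□□□□□□
3) □□□□□□□□
□□□□□□□□
□□□■>□□□
□□□■■□□□
□□□□□□□□
□□□□□□□□
□□□□□□□□
4) □□□□□□□□
□□□□□□□□
□□□■■□□□
□□□■v□□□
□□□□□□□□
□□□□□□□□
□□□□□□□□
5) □□□□□□□□
□□□□□□□□
□□□■■□□□
□□□■□>□□
□□□□□□□□
□□□□□□□□
□□□□□□□□
6) □□□□□□□□
□□□□□□□□
□□□■■□□□
□□□■□■□□
□□□□□v□□
□□□□□□□□
□□□□□□□□
7) □□□□□□□□
□□□□□□□□
□□□■■□□□
□□□■□■□□
□□□□<■□□
□□□□□□□□
□□□□□□□□
8) □□□□□□□□
□□□□□□□□
□□□■■□□□
□□□■^■□□
□□□□■■□□
□□□□□□□□
□□□□□□□□
9) □□□□□□□□
□□□□□□□□
□□□■■□□□
□□□■■>□□
□□□□■■□□
□□□□□□□□
□□□□□□□□
10) □□□□□□□□
□□□□□□□□
□□□■■^□□
□□□■■□□□
□□□□■■□□
□□□□□□□□
□□□□□□□□
11) □□□□□□□□
□□□□□□□□
□□□■■■>□
□□□■■□□□
□□□□■■□□
□□□□□□□□
□□□□□□□□
12) □□□□□□□□
□□□□□□□□
□□□■■■■□
□□□■■□v□
□□□□■■□□
□□□□□□□□
□□□□□□□□
13) □□□□□□□□
□□□□□□□□
□□□■■■■□
□□□■■<■□
□□□□■■□□
□□□□□□□□
□□□□□□□□
14) □□□□□□□□
□□□□□□□□
□□□■■^■□
□□□■■■■□
□□□□■■□□
□□□□□□□□
□□□□□□□□
15) □□□□□□□□
□□□□□□□□
□□□■<□■□
□□□■■■■□
□□□□■■□□
□□□□□□□□
□□□□□□□□
16) □□□□□□□□
□□□□□□□□
□□□■□□■□
□□□■v■■□
□□□□■■□□
□□□□□□□□
□□□□□□□□
17) □□□□□□□□
□□□□□□□□
□□□■□□■□
□□□■□>■□
□□□□■■□□
□□□□□□□□
□□□□□□□□
18) □□□□□□□□
□□□□□□□□
□□□■□^■□
□□□■□□■□
□□□□■■□□
□□□□□□□□
□□□□□□□□
19) □□□□□□□□
□□□□□□□□
□□□■□■>□
□□□■□□■□
□□□□■■□□
□□□□□□□□
□□□□□□□□
20) □□□□□□□□
□□□□□□^□
□□□■□■□□
□□□■□□■□
□□□□■■□□
□□□□□□□□
□□□□□□□□
21) □□□□□□□□
□□□□□□■>
□□□■□■□□
□□□■□□■□
□□□□■■□□
□□□□□□□□
□□□□□□□□

1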